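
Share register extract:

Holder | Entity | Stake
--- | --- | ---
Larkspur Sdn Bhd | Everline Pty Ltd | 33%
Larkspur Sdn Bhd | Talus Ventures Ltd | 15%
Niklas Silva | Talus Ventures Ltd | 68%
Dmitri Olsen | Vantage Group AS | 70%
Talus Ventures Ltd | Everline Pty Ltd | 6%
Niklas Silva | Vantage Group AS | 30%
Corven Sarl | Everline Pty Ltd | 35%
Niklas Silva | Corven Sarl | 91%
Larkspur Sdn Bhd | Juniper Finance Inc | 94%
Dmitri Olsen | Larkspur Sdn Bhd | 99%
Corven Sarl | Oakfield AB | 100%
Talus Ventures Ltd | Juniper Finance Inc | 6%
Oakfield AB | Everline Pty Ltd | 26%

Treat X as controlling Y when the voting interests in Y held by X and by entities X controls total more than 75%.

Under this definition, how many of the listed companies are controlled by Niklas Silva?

Niklas holds 91% of Corven, so Niklas controls Corven.
Corven holds 100% of Oakfield, so Niklas controls Oakfield.
No other company's threshold is met.
Niklas controls 2 companies.

2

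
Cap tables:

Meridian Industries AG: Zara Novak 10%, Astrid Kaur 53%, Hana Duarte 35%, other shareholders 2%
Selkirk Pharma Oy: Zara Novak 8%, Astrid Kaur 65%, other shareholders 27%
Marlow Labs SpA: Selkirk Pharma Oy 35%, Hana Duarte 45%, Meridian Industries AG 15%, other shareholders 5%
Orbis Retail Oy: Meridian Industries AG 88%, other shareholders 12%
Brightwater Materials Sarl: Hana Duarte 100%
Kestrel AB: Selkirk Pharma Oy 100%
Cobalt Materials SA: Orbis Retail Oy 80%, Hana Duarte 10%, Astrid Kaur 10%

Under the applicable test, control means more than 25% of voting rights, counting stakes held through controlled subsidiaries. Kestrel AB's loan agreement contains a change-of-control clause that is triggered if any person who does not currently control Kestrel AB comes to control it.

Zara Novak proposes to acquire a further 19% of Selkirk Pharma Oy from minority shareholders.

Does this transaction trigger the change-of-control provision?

The purchase changes only Zara's holdings, so Zara is the only person who could newly come to control Kestrel.
Zara's largest direct stake is 10% in Meridian, which does not meet the threshold, so Zara controls no company.
Neither Zara nor any entity Zara controls holds any voting interest in Kestrel.
So before the transaction, Zara does not control Kestrel.
After the purchase, Zara's direct stake in Selkirk rises to 8% + 19% = 27%.
Zara holds 27% of Selkirk, so Zara controls Selkirk.
Selkirk holds 100% of Kestrel, so Zara controls Kestrel.
Zara did not control Kestrel before and does after, so the clause is triggered.

Yes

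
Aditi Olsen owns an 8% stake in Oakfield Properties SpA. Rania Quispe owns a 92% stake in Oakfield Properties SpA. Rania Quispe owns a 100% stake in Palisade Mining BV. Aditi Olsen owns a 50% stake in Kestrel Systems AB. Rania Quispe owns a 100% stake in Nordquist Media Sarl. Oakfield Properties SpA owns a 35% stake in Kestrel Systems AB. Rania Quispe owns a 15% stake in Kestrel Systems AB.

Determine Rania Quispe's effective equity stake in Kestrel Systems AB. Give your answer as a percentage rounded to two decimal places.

47.20%

Rania reaches Kestrel along 2 paths.
Direct stake: 15% = 15%.
Via Oakfield: 92% × 35% = 32.2%.
Total: 15% + 32.2% = 47.2%.
Rounded: 47.20%.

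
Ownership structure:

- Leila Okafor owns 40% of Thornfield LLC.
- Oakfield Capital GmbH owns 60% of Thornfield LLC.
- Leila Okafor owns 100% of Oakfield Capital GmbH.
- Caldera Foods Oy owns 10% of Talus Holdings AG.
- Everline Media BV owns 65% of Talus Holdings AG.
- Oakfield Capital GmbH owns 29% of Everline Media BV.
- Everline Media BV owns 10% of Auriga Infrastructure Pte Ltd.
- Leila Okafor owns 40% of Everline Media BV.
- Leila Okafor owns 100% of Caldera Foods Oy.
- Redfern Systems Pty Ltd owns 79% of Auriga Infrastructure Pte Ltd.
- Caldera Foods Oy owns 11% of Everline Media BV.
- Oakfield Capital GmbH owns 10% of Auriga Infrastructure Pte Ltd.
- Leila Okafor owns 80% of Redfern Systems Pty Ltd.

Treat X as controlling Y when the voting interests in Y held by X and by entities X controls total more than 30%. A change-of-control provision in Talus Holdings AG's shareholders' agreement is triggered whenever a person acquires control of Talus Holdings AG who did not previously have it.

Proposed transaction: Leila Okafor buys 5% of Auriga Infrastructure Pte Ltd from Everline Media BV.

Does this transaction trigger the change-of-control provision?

The purchase adds only to Leila's holdings (Everline's stake shrinks), so Leila is the only person who could newly come to control Talus.
Leila holds 100% of Caldera, so Leila controls Caldera.
Leila holds 100% of Oakfield, so Leila controls Oakfield.
Caldera and Oakfield and Leila together hold 11% + 29% + 40% = 80% of Everline, so Leila controls Everline.
Everline and Caldera together hold 65% + 10% = 75% of Talus, so Leila controls Talus.
So Leila already controls Talus before the transaction.
After the purchase, Leila holds 5% of Auriga directly, and Everline's stake falls to 5%.
Leila controlled Talus already, so this is not a new person acquiring control; every other person's position is unchanged or reduced.
No new person acquires control, so the clause is not triggered.

No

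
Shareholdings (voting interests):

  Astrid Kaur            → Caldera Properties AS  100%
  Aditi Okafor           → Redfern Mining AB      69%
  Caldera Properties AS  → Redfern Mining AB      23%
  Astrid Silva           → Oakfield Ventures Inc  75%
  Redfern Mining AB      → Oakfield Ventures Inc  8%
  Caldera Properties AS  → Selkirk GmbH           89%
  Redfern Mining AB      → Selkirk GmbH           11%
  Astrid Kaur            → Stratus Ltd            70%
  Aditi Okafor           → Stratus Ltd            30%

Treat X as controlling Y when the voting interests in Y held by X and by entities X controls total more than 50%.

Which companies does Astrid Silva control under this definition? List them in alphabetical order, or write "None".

Oakfield Ventures Inc

Astrid Silva holds 75% of Oakfield, so Astrid Silva controls Oakfield.
No other company's threshold is met.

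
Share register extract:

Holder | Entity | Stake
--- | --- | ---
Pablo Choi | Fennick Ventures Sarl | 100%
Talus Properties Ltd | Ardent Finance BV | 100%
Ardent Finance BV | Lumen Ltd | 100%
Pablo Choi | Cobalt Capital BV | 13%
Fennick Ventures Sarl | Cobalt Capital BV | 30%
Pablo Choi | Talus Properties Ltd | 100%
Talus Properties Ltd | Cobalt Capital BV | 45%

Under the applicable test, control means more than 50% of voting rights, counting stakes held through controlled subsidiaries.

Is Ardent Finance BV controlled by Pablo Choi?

Yes

Pablo holds 100% of Talus, so Pablo controls Talus.
Talus holds 100% of Ardent, so Pablo controls Ardent.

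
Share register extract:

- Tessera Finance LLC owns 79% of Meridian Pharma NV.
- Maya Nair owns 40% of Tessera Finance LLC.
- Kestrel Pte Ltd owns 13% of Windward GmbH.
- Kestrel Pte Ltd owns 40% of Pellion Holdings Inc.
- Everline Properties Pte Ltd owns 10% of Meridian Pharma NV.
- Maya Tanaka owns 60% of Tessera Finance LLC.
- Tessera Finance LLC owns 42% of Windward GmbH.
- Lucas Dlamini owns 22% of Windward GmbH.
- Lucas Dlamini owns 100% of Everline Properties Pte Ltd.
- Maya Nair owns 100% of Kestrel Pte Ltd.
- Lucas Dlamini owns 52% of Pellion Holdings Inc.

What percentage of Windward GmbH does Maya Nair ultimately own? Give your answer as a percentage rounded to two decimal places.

Maya Nair reaches Windward along 2 paths.
Via Tessera: 40% × 42% = 16.8%.
Via Kestrel: 100% × 13% = 13%.
Total: 16.8% + 13% = 29.8%.
Rounded: 29.80%.

29.80%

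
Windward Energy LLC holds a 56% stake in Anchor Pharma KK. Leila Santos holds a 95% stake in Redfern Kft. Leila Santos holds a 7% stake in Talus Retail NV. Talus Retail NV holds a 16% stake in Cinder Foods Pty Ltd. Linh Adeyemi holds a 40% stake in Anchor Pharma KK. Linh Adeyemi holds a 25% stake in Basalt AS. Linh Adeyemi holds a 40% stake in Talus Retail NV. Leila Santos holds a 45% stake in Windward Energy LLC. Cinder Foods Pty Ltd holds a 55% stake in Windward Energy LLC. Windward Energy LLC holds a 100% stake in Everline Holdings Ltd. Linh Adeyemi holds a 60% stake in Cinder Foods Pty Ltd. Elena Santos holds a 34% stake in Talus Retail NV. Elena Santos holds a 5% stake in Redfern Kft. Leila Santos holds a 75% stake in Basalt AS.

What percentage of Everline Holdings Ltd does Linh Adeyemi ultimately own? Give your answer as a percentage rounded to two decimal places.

36.52%

Linh reaches Everline along 2 paths.
Via Cinder → Windward: 60% × 55% × 100% = 33%.
Via Talus → Cinder → Windward: 40% × 16% × 55% × 100% = 3.52%.
Total: 33% + 3.52% = 36.52%.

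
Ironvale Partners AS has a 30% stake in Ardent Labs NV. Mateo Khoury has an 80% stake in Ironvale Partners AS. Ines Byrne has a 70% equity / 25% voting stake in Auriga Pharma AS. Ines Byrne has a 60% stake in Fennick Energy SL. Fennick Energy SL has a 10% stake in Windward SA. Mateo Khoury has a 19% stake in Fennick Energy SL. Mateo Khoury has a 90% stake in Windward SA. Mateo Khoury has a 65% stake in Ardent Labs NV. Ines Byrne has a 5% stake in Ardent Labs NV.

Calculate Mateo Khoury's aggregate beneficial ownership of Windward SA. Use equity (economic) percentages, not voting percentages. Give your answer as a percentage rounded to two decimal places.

91.90%

Mateo reaches Windward along 2 paths.
Via Fennick: 19% × 10% = 1.9%.
Direct stake: 90% = 90%.
Total: 1.9% + 90% = 91.9%.
Rounded: 91.90%.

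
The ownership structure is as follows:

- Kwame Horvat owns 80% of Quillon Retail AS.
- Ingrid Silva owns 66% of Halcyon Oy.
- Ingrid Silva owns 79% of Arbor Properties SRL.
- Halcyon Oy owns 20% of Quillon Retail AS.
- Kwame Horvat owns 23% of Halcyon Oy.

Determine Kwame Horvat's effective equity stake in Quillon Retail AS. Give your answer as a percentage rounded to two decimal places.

84.60%

Kwame reaches Quillon along 2 paths.
Direct stake: 80% = 80%.
Via Halcyon: 23% × 20% = 4.6%.
Total: 80% + 4.6% = 84.6%.
Rounded: 84.60%.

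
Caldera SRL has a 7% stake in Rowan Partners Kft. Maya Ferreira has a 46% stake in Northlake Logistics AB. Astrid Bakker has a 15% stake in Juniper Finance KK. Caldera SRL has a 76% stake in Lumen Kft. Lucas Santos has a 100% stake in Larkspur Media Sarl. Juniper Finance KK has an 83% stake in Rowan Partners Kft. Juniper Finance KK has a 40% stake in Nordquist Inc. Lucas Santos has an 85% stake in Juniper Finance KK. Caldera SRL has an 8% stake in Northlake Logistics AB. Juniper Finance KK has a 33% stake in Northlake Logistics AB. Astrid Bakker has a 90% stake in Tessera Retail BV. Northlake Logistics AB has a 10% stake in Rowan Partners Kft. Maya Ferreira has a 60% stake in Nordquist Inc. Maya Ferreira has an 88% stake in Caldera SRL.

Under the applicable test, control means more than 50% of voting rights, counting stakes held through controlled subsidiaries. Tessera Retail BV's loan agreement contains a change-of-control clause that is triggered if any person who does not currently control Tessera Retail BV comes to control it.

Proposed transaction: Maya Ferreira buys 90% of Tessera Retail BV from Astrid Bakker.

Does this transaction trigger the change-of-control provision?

The purchase adds only to Maya's holdings (Astrid's stake shrinks), so Maya is the only person who could newly come to control Tessera.
Maya holds 88% of Caldera, so Maya controls Caldera.
Caldera holds 76% of Lumen, so Maya controls Lumen.
Maya holds 60% of Nordquist, so Maya controls Nordquist.
Caldera and Maya together hold 8% + 46% = 54% of Northlake, so Maya controls Northlake.
Neither Maya nor any entity Maya controls holds any voting interest in Tessera.
So before the transaction, Maya does not control Tessera.
After the purchase, Maya holds 90% of Tessera directly, and Astrid's stake falls to 0%.
Maya holds 90% of Tessera, so Maya controls Tessera.
Maya did not control Tessera before and does after, so the clause is triggered.

Yes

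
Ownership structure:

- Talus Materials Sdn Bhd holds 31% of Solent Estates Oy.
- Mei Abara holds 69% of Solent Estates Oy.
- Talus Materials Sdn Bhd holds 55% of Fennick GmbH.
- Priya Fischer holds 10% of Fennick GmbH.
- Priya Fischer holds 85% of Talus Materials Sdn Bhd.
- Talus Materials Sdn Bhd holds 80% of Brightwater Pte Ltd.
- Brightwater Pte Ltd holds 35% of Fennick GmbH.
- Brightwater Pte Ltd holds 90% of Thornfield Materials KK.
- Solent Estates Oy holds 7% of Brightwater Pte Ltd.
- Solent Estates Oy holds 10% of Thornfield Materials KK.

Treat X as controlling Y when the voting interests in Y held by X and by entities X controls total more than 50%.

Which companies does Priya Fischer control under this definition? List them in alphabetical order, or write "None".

Priya holds 85% of Talus, so Priya controls Talus.
Talus holds 80% of Brightwater, so Priya controls Brightwater.
Brightwater holds 90% of Thornfield, so Priya controls Thornfield.
Brightwater and Talus and Priya together hold 35% + 55% + 10% = 100% of Fennick, so Priya controls Fennick.
No other company's threshold is met.

Brightwater Pte Ltd, Fennick GmbH, Talus Materials Sdn Bhd, Thornfield Materials KK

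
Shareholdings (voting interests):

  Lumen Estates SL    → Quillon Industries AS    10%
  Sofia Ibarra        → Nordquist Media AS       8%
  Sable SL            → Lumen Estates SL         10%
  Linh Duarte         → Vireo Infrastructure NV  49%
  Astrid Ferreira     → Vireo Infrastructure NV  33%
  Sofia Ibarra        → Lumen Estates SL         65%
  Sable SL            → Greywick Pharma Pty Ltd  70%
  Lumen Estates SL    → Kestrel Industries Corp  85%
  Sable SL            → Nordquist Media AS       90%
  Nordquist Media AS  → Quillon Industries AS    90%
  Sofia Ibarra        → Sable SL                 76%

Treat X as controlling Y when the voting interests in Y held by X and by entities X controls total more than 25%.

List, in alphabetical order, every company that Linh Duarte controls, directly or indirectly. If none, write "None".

Vireo Infrastructure NV

Linh holds 49% of Vireo, so Linh controls Vireo.
No other company's threshold is met.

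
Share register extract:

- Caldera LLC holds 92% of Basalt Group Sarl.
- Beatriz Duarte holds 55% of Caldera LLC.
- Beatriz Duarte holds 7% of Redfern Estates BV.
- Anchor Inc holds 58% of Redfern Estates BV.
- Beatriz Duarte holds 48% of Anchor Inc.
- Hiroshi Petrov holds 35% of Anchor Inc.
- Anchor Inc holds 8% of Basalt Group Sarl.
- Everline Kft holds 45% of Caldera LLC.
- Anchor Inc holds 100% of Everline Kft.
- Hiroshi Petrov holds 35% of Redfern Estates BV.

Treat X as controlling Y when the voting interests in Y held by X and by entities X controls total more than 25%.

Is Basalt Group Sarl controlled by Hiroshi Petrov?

Hiroshi holds 35% of Anchor, so Hiroshi controls Anchor.
Anchor holds 100% of Everline, so Hiroshi controls Everline.
Everline holds 45% of Caldera, so Hiroshi controls Caldera.
Anchor and Caldera together hold 8% + 92% = 100% of Basalt, so Hiroshi controls Basalt.

Yes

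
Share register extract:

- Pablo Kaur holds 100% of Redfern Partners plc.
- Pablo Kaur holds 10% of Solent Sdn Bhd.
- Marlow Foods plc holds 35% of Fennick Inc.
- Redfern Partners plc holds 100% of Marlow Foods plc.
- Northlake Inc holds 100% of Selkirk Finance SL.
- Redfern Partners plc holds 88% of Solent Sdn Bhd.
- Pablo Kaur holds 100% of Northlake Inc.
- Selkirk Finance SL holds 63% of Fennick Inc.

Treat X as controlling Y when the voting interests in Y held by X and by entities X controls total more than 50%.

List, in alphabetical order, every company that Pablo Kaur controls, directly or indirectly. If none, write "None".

Pablo holds 100% of Northlake, so Pablo controls Northlake.
Pablo holds 100% of Redfern, so Pablo controls Redfern.
Pablo and Redfern together hold 10% + 88% = 98% of Solent, so Pablo controls Solent.
Redfern holds 100% of Marlow, so Pablo controls Marlow.
Northlake holds 100% of Selkirk, so Pablo controls Selkirk.
Marlow and Selkirk together hold 35% + 63% = 98% of Fennick, so Pablo controls Fennick.

Fennick Inc, Marlow Foods plc, Northlake Inc, Redfern Partners plc, Selkirk Finance SL, Solent Sdn Bhd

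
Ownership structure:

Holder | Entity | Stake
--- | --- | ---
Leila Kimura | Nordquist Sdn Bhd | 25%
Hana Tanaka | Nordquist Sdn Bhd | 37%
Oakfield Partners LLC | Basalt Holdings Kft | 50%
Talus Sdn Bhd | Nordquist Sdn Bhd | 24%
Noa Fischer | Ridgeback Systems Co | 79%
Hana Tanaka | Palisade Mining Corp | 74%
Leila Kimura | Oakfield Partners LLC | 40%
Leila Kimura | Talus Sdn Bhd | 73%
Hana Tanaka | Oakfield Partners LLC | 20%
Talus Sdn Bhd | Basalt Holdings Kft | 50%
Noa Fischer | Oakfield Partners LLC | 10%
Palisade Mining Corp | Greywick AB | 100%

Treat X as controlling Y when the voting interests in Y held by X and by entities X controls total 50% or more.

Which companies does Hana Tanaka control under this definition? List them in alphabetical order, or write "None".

Greywick AB, Palisade Mining Corp

Hana holds 74% of Palisade, so Hana controls Palisade.
Palisade holds 100% of Greywick, so Hana controls Greywick.
No other company's threshold is met.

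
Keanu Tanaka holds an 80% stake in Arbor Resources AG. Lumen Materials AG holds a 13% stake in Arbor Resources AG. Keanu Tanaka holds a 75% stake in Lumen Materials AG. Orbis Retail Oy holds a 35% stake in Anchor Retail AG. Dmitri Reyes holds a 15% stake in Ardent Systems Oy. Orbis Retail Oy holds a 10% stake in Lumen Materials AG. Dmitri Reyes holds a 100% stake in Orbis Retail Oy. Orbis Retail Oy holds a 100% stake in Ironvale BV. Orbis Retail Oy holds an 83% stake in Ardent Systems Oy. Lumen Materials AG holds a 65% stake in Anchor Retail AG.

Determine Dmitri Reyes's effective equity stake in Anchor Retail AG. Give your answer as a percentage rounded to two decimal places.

41.50%

Dmitri reaches Anchor along 2 paths.
Via Orbis: 100% × 35% = 35%.
Via Orbis → Lumen: 100% × 10% × 65% = 6.5%.
Total: 35% + 6.5% = 41.5%.
Rounded: 41.50%.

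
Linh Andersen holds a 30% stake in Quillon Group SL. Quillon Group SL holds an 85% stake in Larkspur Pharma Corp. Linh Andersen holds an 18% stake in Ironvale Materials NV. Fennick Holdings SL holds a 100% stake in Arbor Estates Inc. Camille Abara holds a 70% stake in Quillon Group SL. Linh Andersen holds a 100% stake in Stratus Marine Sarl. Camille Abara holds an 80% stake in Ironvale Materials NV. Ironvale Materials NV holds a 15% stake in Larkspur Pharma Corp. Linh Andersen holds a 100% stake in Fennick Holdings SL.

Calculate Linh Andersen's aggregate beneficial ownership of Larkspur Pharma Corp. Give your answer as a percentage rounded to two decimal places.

Linh reaches Larkspur along 2 paths.
Via Ironvale: 18% × 15% = 2.7%.
Via Quillon: 30% × 85% = 25.5%.
Total: 2.7% + 25.5% = 28.2%.
Rounded: 28.20%.

28.20%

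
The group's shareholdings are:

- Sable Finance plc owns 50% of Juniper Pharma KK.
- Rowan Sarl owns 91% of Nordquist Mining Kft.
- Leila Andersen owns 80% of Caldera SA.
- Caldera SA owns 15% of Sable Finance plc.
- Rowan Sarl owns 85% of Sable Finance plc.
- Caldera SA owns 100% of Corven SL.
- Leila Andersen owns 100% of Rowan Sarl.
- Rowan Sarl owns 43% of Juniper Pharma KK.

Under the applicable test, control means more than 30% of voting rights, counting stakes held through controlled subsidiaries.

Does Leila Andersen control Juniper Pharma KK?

Leila holds 100% of Rowan, so Leila controls Rowan.
Leila holds 80% of Caldera, so Leila controls Caldera.
Rowan and Caldera together hold 85% + 15% = 100% of Sable, so Leila controls Sable.
Sable and Rowan together hold 50% + 43% = 93% of Juniper, so Leila controls Juniper.

Yes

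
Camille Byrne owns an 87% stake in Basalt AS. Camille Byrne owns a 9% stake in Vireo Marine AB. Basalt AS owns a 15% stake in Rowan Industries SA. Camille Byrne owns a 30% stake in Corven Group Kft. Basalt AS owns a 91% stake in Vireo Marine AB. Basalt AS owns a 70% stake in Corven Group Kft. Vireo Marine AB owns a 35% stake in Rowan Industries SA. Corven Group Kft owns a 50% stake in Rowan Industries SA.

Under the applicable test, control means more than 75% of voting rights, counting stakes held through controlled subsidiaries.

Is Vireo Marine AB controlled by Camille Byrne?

Camille holds 87% of Basalt, so Camille controls Basalt.
Camille and Basalt together hold 9% + 91% = 100% of Vireo, so Camille controls Vireo.

Yes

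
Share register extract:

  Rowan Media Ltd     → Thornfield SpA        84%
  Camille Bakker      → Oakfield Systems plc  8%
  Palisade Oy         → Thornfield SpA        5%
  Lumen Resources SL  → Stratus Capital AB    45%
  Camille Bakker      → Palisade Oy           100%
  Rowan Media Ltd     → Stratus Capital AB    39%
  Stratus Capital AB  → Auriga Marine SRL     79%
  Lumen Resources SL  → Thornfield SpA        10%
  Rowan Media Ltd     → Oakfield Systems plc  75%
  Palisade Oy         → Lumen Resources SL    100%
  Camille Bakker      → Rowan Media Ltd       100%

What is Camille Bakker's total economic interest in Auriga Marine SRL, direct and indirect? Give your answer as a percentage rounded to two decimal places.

66.36%

Camille reaches Auriga along 2 paths.
Via Rowan → Stratus: 100% × 39% × 79% = 30.81%.
Via Palisade → Lumen → Stratus: 100% × 100% × 45% × 79% = 35.55%.
Total: 30.81% + 35.55% = 66.36%.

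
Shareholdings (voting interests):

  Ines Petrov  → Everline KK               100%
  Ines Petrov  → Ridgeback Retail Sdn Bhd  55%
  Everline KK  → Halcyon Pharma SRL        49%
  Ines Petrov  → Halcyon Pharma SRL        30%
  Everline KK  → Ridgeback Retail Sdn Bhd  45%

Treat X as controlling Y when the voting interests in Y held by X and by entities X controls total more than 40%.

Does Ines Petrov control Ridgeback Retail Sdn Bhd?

Ines holds 100% of Everline, so Ines controls Everline.
Ines and Everline together hold 55% + 45% = 100% of Ridgeback, so Ines controls Ridgeback.

Yes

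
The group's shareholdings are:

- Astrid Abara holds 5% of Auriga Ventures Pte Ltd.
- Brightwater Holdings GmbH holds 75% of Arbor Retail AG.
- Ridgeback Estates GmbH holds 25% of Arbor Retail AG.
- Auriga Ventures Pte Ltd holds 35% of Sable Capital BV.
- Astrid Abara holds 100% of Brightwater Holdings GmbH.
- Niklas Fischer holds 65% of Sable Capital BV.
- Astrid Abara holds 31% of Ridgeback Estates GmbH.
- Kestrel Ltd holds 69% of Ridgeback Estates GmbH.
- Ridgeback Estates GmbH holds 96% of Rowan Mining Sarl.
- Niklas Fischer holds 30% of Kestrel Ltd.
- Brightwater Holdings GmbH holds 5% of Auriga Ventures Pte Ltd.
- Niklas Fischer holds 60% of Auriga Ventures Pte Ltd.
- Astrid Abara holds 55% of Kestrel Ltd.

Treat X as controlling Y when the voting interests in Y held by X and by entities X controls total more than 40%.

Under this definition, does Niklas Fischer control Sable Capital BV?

Niklas holds 60% of Auriga, so Niklas controls Auriga.
Niklas and Auriga together hold 65% + 35% = 100% of Sable, so Niklas controls Sable.

Yes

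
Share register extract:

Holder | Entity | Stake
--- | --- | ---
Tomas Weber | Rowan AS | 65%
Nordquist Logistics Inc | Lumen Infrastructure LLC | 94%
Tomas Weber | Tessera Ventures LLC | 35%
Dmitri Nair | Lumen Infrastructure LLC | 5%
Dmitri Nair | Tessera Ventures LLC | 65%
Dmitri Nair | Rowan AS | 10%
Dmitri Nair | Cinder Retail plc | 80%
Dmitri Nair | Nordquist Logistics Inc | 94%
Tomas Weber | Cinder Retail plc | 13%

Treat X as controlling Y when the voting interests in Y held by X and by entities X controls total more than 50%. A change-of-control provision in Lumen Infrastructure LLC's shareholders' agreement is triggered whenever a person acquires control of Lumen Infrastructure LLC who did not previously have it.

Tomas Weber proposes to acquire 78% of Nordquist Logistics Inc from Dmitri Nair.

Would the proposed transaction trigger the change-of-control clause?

The purchase adds only to Tomas's holdings (Dmitri's stake shrinks), so Tomas is the only person who could newly come to control Lumen.
Tomas holds 65% of Rowan, so Tomas controls Rowan.
Neither Tomas nor any entity Tomas controls holds any voting interest in Lumen.
So before the transaction, Tomas does not control Lumen.
After the purchase, Tomas holds 78% of Nordquist directly, and Dmitri's stake falls to 16%.
Tomas holds 78% of Nordquist, so Tomas controls Nordquist.
Nordquist holds 94% of Lumen, so Tomas controls Lumen.
Tomas did not control Lumen before and does after, so the clause is triggered.

Yes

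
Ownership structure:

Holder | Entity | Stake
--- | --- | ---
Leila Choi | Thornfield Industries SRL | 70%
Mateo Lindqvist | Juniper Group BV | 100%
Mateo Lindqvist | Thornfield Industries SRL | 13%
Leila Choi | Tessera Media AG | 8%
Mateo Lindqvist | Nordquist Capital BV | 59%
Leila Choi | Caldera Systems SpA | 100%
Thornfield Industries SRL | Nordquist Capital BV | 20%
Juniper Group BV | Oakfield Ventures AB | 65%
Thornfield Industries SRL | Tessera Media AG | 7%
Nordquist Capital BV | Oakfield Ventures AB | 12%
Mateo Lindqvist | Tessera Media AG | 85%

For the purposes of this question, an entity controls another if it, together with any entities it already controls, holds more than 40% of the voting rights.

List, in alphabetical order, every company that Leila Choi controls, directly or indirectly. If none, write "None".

Leila holds 70% of Thornfield, so Leila controls Thornfield.
Leila holds 100% of Caldera, so Leila controls Caldera.
No other company's threshold is met.

Caldera Systems SpA, Thornfield Industries SRL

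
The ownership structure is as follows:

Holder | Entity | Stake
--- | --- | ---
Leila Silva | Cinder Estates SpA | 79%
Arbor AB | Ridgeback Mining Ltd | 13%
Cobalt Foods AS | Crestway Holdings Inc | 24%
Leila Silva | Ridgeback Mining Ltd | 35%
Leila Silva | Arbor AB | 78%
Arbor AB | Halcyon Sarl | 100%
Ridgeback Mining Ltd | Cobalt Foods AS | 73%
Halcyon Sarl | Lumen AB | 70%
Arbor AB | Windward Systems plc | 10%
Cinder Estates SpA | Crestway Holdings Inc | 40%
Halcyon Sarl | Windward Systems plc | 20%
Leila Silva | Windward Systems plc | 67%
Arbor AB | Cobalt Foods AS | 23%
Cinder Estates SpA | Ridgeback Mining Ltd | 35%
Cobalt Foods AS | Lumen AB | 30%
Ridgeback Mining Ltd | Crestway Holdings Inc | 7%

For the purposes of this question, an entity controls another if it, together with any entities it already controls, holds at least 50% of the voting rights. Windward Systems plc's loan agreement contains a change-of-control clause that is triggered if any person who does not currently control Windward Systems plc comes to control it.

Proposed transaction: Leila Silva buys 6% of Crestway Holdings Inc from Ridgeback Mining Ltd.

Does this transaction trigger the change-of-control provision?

No

The purchase adds only to Leila's holdings (Ridgeback's stake shrinks), so Leila is the only person who could newly come to control Windward.
Leila holds 78% of Arbor, so Leila controls Arbor.
Arbor holds 100% of Halcyon, so Leila controls Halcyon.
Arbor and Halcyon and Leila together hold 10% + 20% + 67% = 97% of Windward, so Leila controls Windward.
So Leila already controls Windward before the transaction.
After the purchase, Leila holds 6% of Crestway directly, and Ridgeback's stake falls to 1%.
Leila controlled Windward already, so this is not a new person acquiring control; every other person's position is unchanged or reduced.
No new person acquires control, so the clause is not triggered.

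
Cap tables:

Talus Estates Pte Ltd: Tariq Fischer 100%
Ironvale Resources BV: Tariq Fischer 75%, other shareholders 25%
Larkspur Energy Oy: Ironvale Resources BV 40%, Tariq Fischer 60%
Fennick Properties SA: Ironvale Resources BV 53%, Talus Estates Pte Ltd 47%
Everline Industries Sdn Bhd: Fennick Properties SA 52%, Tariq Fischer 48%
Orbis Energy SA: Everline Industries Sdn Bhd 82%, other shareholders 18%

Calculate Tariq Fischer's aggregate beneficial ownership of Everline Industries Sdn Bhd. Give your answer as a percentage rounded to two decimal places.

93.11%

Tariq reaches Everline along 3 paths.
Via Ironvale → Fennick: 75% × 53% × 52% = 20.67%.
Via Talus → Fennick: 100% × 47% × 52% = 24.44%.
Direct stake: 48% = 48%.
Total: 20.67% + 24.44% + 48% = 93.11%.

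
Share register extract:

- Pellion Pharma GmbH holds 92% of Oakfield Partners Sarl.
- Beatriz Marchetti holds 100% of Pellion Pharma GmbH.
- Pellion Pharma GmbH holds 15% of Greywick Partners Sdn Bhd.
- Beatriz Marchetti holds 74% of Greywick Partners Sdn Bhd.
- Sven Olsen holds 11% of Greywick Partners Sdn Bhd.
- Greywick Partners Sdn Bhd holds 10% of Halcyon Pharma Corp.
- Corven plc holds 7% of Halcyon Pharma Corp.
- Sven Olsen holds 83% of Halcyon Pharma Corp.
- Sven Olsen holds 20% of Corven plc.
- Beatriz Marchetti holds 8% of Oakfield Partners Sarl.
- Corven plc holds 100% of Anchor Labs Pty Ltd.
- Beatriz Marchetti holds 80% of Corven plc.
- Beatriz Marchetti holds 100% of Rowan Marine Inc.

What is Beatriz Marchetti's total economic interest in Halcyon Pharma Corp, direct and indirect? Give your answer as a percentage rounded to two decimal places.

Beatriz reaches Halcyon along 3 paths.
Via Corven: 80% × 7% = 5.6%.
Via Greywick: 74% × 10% = 7.4%.
Via Pellion → Greywick: 100% × 15% × 10% = 1.5%.
Total: 5.6% + 7.4% + 1.5% = 14.5%.
Rounded: 14.50%.

14.50%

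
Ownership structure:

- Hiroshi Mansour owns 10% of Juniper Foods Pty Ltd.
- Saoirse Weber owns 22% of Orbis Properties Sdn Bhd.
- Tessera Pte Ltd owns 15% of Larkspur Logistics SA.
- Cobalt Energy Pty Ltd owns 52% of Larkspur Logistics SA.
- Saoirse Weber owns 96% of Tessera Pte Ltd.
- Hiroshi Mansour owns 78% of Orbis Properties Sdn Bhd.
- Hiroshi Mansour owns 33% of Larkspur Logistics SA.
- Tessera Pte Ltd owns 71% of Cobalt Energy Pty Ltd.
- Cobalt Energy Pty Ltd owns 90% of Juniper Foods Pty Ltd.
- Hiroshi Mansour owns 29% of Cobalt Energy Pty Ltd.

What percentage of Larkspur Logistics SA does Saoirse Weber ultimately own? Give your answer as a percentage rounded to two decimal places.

Saoirse reaches Larkspur along 2 paths.
Via Tessera: 96% × 15% = 14.4%.
Via Tessera → Cobalt: 96% × 71% × 52% = 35.4432%.
Total: 14.4% + 35.4432% = 49.8432%.
Rounded: 49.84%.

49.84%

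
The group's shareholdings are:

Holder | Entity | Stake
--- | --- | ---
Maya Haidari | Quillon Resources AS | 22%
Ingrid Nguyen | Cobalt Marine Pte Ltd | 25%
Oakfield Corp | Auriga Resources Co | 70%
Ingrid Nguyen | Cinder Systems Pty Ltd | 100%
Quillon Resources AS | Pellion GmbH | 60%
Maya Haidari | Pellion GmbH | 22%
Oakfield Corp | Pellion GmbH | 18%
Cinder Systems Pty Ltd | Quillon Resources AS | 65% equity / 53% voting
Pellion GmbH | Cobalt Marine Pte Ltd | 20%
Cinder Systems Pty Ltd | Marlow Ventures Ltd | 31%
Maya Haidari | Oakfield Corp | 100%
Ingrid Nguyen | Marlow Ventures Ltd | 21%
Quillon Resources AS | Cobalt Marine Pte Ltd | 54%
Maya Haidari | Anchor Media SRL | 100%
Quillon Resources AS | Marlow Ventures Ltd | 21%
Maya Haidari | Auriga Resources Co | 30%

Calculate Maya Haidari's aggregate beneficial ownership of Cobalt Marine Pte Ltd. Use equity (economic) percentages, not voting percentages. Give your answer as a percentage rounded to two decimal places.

22.52%

Maya reaches Cobalt along 4 paths.
Via Pellion: 22% × 20% = 4.4%.
Via Oakfield → Pellion: 100% × 18% × 20% = 3.6%.
Via Quillon → Pellion: 22% × 60% × 20% = 2.64%.
Via Quillon: 22% × 54% = 11.88%.
Total: 4.4% + 3.6% + 2.64% + 11.88% = 22.52%.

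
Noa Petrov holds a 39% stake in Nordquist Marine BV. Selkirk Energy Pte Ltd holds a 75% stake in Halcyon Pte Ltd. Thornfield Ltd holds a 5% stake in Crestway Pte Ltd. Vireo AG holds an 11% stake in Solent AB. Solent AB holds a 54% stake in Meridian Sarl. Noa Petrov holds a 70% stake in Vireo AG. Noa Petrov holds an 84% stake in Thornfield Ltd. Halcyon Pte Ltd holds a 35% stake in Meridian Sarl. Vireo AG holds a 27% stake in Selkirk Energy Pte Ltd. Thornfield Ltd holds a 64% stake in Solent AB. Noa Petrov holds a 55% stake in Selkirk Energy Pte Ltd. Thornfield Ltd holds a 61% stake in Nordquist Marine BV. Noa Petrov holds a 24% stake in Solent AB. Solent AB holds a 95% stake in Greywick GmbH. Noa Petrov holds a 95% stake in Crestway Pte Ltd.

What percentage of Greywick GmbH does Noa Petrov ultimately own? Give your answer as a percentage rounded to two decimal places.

Noa reaches Greywick along 3 paths.
Via Thornfield → Solent: 84% × 64% × 95% = 51.072%.
Via Solent: 24% × 95% = 22.8%.
Via Vireo → Solent: 70% × 11% × 95% = 7.315%.
Total: 51.072% + 22.8% + 7.315% = 81.187%.
Rounded: 81.19%.

81.19%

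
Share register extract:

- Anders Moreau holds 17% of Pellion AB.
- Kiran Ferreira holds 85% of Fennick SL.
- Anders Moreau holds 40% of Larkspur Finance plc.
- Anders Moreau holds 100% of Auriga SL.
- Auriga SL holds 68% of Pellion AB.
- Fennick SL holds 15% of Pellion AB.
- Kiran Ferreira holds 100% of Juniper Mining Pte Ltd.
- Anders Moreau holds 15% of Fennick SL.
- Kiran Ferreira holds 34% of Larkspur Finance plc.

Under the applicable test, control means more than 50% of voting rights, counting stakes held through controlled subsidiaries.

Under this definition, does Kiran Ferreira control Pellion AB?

Kiran holds 85% of Fennick, so Kiran controls Fennick.
Kiran holds 100% of Juniper, so Kiran controls Juniper.
In Pellion, Kiran's side holds only 15%, not > 50%.
So Kiran does not control Pellion.

No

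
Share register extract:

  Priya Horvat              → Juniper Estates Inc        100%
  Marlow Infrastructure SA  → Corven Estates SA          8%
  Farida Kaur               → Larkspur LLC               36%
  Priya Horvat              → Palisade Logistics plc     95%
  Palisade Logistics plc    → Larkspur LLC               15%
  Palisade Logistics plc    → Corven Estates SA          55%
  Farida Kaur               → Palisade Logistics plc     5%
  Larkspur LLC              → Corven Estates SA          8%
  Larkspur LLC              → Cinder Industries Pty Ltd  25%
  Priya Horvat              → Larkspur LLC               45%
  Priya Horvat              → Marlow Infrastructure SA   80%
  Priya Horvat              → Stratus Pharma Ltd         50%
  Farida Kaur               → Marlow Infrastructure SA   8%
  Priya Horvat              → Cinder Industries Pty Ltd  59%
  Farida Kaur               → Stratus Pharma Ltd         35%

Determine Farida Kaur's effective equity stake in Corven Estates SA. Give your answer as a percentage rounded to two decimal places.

6.33%

Farida reaches Corven along 4 paths.
Via Marlow: 8% × 8% = 0.64%.
Via Palisade → Larkspur: 5% × 15% × 8% = 0.06%.
Via Larkspur: 36% × 8% = 2.88%.
Via Palisade: 5% × 55% = 2.75%.
Total: 0.64% + 0.06% + 2.88% + 2.75% = 6.33%.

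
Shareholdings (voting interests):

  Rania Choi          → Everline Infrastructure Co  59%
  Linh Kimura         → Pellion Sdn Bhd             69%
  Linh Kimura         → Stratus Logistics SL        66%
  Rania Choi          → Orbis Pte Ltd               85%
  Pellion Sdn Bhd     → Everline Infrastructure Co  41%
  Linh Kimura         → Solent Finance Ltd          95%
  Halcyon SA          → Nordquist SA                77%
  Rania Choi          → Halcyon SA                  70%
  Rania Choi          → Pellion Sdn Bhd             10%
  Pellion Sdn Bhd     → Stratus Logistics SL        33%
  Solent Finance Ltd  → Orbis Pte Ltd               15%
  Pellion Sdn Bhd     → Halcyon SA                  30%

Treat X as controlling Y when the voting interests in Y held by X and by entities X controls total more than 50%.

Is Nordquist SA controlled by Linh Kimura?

No

Linh holds 69% of Pellion, so Linh controls Pellion.
Linh holds 95% of Solent, so Linh controls Solent.
Linh and Pellion together hold 66% + 33% = 99% of Stratus, so Linh controls Stratus.
Neither Linh nor any entity Linh controls holds any voting interest in Nordquist.
So Linh does not control Nordquist.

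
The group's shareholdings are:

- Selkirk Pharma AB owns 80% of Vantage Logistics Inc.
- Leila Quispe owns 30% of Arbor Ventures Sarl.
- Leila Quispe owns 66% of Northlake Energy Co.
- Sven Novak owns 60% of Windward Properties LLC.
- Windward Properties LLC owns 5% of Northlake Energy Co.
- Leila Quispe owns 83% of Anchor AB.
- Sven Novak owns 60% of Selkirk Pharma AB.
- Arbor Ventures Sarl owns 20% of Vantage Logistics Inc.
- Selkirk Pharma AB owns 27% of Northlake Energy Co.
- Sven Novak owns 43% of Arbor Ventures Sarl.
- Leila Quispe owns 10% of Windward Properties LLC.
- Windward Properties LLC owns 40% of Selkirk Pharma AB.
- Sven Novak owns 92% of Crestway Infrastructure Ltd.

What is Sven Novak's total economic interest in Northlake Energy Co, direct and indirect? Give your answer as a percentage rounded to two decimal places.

Sven reaches Northlake along 3 paths.
Via Windward: 60% × 5% = 3%.
Via Selkirk: 60% × 27% = 16.2%.
Via Windward → Selkirk: 60% × 40% × 27% = 6.48%.
Total: 3% + 16.2% + 6.48% = 25.68%.

25.68%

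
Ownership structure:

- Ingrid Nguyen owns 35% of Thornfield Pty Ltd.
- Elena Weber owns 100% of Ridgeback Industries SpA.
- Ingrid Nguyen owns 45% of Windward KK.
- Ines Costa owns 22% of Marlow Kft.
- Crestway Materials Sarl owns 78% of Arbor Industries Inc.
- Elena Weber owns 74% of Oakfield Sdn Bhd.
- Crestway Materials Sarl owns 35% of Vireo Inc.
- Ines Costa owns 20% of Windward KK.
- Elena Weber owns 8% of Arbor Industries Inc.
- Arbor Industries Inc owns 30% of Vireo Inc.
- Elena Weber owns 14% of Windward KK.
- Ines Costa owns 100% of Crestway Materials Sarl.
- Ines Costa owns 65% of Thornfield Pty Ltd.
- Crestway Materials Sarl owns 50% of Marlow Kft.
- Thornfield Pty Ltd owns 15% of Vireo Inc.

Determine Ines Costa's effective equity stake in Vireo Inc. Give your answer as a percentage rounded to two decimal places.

Ines reaches Vireo along 3 paths.
Via Thornfield: 65% × 15% = 9.75%.
Via Crestway → Arbor: 100% × 78% × 30% = 23.4%.
Via Crestway: 100% × 35% = 35%.
Total: 9.75% + 23.4% + 35% = 68.15%.

68.15%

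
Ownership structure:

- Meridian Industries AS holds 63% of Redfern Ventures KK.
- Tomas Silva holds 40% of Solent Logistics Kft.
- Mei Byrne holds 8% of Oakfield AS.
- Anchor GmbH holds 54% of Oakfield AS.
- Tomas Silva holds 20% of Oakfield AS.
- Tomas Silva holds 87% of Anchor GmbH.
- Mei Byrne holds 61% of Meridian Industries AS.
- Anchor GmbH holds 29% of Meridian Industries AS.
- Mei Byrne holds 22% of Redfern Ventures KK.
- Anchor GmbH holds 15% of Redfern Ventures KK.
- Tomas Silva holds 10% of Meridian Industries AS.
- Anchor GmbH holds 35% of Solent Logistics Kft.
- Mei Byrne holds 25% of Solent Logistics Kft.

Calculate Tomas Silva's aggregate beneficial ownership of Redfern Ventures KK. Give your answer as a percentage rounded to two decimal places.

35.24%

Tomas reaches Redfern along 3 paths.
Via Meridian: 10% × 63% = 6.3%.
Via Anchor → Meridian: 87% × 29% × 63% = 15.8949%.
Via Anchor: 87% × 15% = 13.05%.
Total: 6.3% + 15.8949% + 13.05% = 35.2449%.
Rounded: 35.24%.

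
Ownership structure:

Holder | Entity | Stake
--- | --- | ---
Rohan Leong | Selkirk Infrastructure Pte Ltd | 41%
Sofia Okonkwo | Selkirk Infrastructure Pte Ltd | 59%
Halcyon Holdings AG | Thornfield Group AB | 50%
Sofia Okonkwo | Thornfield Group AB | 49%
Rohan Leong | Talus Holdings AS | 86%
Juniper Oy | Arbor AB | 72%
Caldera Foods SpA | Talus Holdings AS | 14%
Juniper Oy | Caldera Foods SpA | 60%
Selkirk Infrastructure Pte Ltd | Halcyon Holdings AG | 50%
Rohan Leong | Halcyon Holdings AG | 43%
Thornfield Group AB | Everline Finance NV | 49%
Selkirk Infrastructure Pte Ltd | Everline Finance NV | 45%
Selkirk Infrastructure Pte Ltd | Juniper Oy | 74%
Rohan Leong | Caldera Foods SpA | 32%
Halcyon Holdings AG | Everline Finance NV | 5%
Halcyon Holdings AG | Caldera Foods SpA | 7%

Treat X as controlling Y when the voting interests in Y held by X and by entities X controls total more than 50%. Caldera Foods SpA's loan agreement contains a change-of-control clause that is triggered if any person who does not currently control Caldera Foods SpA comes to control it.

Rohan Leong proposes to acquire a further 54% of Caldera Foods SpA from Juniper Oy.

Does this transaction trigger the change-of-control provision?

The purchase adds only to Rohan's holdings (Juniper's stake shrinks), so Rohan is the only person who could newly come to control Caldera.
Rohan holds 86% of Talus, so Rohan controls Talus.
In Caldera, Rohan's side holds only 32%, not > 50%.
So before the transaction, Rohan does not control Caldera.
After the purchase, Rohan's direct stake in Caldera rises to 32% + 54% = 86%, and Juniper's stake falls to 6%.
Rohan holds 86% of Caldera, so Rohan controls Caldera.
Rohan did not control Caldera before and does after, so the clause is triggered.

Yes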